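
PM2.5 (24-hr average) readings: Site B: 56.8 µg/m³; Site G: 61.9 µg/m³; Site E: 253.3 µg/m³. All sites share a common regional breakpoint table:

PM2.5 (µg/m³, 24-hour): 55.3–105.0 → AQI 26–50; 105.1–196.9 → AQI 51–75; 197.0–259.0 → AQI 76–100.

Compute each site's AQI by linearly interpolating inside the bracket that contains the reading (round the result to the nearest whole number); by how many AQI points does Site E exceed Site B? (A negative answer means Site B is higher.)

Site B: 56.8 ∈ [55.3, 105.0] ↔ index [26, 50].
26 + (56.8−55.3)·(50−26)/(105.0−55.3) = 26 + 1.5·24/49.7 ≈ 26.72, so AQI = 27.
Site G 61.9: bracket 55.3–105.0 → index 26–50; slope 24/49.7, offset 6.6.
AQI = 26 + 24/49.7·6.6 ≈ 29.19 ⇒ 29.
Site E: 253.3 lies in 197.0–259.0, so I_lo=76, I_hi=100, C_lo=197.0, C_hi=259.0.
(100−76)/(259.0−197.0) × (253.3−197.0) + 76 = 24/62.0 × 56.3 + 76 ≈ 97.79 → 98.
AQIs: Site B=27, Site G=29, Site E=98. Site E (98) − Site B (27) = 71.

71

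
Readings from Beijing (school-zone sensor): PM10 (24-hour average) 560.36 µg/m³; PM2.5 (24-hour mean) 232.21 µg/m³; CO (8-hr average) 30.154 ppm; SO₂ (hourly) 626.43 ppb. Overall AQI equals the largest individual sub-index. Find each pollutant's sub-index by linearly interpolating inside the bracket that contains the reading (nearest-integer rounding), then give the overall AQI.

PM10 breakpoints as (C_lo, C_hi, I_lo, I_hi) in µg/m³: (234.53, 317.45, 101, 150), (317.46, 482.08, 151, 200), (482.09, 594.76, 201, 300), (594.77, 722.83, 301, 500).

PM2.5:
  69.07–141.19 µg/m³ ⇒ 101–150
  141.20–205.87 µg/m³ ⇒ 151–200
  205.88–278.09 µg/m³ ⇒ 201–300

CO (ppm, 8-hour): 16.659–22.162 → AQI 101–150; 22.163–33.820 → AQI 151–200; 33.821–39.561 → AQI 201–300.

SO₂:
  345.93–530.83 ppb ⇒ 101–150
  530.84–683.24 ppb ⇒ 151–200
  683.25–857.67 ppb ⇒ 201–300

PM10 560.36: bracket 482.09–594.76 → index 201–300; slope 99/112.67, offset 78.27.
AQI = 201 + 99/112.67·78.27 ≈ 269.77 ⇒ 270.
PM2.5: 232.21 ∈ [205.88, 278.09] ↔ index [201, 300].
201 + (232.21−205.88)·(300−201)/(278.09−205.88) = 201 + 26.33·99/72.21 ≈ 237.10, so AQI = 237.
CO 30.154: bracket 22.163–33.820 → index 151–200; slope 49/11.657, offset 7.991.
AQI = 151 + 49/11.657·7.991 ≈ 184.59 ⇒ 185.
SO₂: 626.43 lies in 530.84–683.24, so I_lo=151, I_hi=200, C_lo=530.84, C_hi=683.24.
(200−151)/(683.24−530.84) × (626.43−530.84) + 151 = 49/152.40 × 95.59 + 151 ≈ 181.73 → 182.
Sub-indices: PM10→270, PM2.5→237, CO→185, SO₂→182. Overall AQI = max = 270; dominant pollutant is PM10.

270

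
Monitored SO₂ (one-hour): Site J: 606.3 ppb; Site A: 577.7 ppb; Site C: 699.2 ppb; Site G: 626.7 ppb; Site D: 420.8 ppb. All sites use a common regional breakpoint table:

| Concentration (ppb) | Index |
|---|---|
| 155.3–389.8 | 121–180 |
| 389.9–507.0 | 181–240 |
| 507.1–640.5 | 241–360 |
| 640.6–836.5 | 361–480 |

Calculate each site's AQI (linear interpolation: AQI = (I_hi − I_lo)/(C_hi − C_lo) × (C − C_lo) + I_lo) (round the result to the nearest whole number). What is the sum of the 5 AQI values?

Site J: row 507.1–640.5 (AQI 241–360). (360−241)·(606.3−507.1)/(640.5−507.1) + 241 = 119·99.2/133.4 + 241 ≈ 329.49 → 329.
Site A: 577.7 ∈ [507.1, 640.5] ↔ index [241, 360].
241 + (577.7−507.1)·(360−241)/(640.5−507.1) = 241 + 70.6·119/133.4 ≈ 303.98, so AQI = 304.
Site C: 699.2 lies in 640.6–836.5, so I_lo=361, I_hi=480, C_lo=640.6, C_hi=836.5.
(480−361)/(836.5−640.6) × (699.2−640.6) + 361 = 119/195.9 × 58.6 + 361 ≈ 396.60 → 397.
Site G: 626.7 ∈ [507.1, 640.5] ↔ index [241, 360].
241 + (626.7−507.1)·(360−241)/(640.5−507.1) = 241 + 119.6·119/133.4 ≈ 347.69, so AQI = 348.
Site D: 420.8 lies in 389.9–507.0, so I_lo=181, I_hi=240, C_lo=389.9, C_hi=507.0.
(240−181)/(507.0−389.9) × (420.8−389.9) + 181 = 59/117.1 × 30.9 + 181 ≈ 196.57 → 197.
AQIs: Site J=329, Site A=304, Site C=397, Site G=348, Site D=197. Sum = 329 + 304 + 397 + 348 + 197 = 1575.

1575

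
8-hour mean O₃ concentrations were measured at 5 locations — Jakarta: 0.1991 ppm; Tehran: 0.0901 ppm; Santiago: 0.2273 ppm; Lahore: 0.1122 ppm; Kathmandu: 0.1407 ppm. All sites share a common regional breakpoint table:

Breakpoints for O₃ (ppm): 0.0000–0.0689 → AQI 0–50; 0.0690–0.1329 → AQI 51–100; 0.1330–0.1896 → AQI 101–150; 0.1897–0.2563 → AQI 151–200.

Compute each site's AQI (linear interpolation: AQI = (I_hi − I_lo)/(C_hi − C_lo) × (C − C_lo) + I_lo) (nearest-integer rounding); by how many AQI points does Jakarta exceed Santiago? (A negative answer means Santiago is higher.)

Jakarta: 0.1991 lies in 0.1897–0.2563, so I_lo=151, I_hi=200, C_lo=0.1897, C_hi=0.2563.
(200−151)/(0.2563−0.1897) × (0.1991−0.1897) + 151 = 49/0.0666 × 0.0094 + 151 ≈ 157.92 → 158.
Tehran: 0.0901 ∈ [0.0690, 0.1329] ↔ index [51, 100].
51 + (0.0901−0.0690)·(100−51)/(0.1329−0.0690) = 51 + 0.0211·49/0.0639 ≈ 67.18, so AQI = 67.
Santiago: row 0.1897–0.2563 (AQI 151–200). (200−151)·(0.2273−0.1897)/(0.2563−0.1897) + 151 = 49·0.0376/0.0666 + 151 ≈ 178.66 → 179.
Lahore 0.1122: bracket 0.0690–0.1329 → index 51–100; slope 49/0.0639, offset 0.0432.
AQI = 51 + 49/0.0639·0.0432 ≈ 84.13 ⇒ 84.
Kathmandu 0.1407: bracket 0.1330–0.1896 → index 101–150; slope 49/0.0566, offset 0.0077.
AQI = 101 + 49/0.0566·0.0077 ≈ 107.67 ⇒ 108.
AQIs: Jakarta=158, Tehran=67, Santiago=179, Lahore=84, Kathmandu=108. Jakarta (158) − Santiago (179) = -21.

-21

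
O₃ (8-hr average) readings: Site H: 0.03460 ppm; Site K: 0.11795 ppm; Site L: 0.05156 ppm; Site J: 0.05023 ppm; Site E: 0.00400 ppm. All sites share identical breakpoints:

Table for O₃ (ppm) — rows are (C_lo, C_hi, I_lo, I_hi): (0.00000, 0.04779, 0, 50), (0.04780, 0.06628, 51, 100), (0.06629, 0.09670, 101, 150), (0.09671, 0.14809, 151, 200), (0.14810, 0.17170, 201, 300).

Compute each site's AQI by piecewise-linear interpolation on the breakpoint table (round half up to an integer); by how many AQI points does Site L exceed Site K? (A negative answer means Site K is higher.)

Site H: 0.03460 lies in 0.00000–0.04779, so I_lo=0, I_hi=50, C_lo=0.00000, C_hi=0.04779.
(50−0)/(0.04779−0.00000) × (0.03460−0.00000) + 0 = 50/0.04779 × 0.03460 + 0 ≈ 36.20 → 36.
Site K: 0.11795 ∈ [0.09671, 0.14809] ↔ index [151, 200].
151 + (0.11795−0.09671)·(200−151)/(0.14809−0.09671) = 151 + 0.02124·49/0.05138 ≈ 171.26, so AQI = 171.
Site L 0.05156: bracket 0.04780–0.06628 → index 51–100; slope 49/0.01848, offset 0.00376.
AQI = 51 + 49/0.01848·0.00376 ≈ 60.97 ⇒ 61.
Site J: 0.05023 ∈ [0.04780, 0.06628] ↔ index [51, 100].
51 + (0.05023−0.04780)·(100−51)/(0.06628−0.04780) = 51 + 0.00243·49/0.01848 ≈ 57.44, so AQI = 57.
Site E: 0.00400 ∈ [0.00000, 0.04779] ↔ index [0, 50].
0 + (0.00400−0.00000)·(50−0)/(0.04779−0.00000) = 0 + 0.00400·50/0.04779 ≈ 4.18, so AQI = 4.
AQIs: Site H=36, Site K=171, Site L=61, Site J=57, Site E=4. Site L (61) − Site K (171) = -110.

-110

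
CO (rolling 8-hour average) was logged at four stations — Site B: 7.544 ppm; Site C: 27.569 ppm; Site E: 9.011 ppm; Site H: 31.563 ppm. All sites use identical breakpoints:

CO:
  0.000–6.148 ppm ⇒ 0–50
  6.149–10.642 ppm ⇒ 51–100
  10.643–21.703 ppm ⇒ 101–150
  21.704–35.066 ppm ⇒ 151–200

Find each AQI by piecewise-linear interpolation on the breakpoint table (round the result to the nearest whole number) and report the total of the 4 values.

Site B: 7.544 lies in 6.149–10.642, so I_lo=51, I_hi=100, C_lo=6.149, C_hi=10.642.
(100−51)/(10.642−6.149) × (7.544−6.149) + 51 = 49/4.493 × 1.395 + 51 ≈ 66.21 → 66.
Site C: row 21.704–35.066 (AQI 151–200). (200−151)·(27.569−21.704)/(35.066−21.704) + 151 = 49·5.865/13.362 + 151 ≈ 172.51 → 173.
Site E: 9.011 lies in 6.149–10.642, so I_lo=51, I_hi=100, C_lo=6.149, C_hi=10.642.
(100−51)/(10.642−6.149) × (9.011−6.149) + 51 = 49/4.493 × 2.862 + 51 ≈ 82.21 → 82.
Site H: 31.563 lies in 21.704–35.066, so I_lo=151, I_hi=200, C_lo=21.704, C_hi=35.066.
(200−151)/(35.066−21.704) × (31.563−21.704) + 151 = 49/13.362 × 9.859 + 151 ≈ 187.15 → 187.
AQIs: Site B=66, Site C=173, Site E=82, Site H=187. Sum = 66 + 173 + 82 + 187 = 508.

508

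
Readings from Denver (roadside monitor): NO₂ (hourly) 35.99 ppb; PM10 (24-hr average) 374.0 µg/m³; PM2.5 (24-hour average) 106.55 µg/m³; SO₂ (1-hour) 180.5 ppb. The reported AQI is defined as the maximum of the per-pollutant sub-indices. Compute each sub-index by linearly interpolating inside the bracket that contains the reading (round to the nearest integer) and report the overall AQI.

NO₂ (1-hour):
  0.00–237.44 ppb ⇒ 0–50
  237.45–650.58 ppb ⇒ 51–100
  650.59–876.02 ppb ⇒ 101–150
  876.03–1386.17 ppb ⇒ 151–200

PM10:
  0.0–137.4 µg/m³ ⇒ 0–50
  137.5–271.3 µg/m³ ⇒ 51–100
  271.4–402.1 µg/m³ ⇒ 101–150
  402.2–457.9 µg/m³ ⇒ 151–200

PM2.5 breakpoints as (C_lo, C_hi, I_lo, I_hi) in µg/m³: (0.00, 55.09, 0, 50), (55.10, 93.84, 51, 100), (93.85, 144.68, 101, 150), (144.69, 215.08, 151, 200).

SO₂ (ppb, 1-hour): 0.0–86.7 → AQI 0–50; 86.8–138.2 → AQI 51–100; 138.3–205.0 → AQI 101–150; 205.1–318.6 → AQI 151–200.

NO₂: 35.99 lies in 0.00–237.44, so I_lo=0, I_hi=50, C_lo=0.00, C_hi=237.44.
(50−0)/(237.44−0.00) × (35.99−0.00) + 0 = 50/237.44 × 35.99 + 0 ≈ 7.58 → 8.
PM10: 374.0 ∈ [271.4, 402.1] ↔ index [101, 150].
101 + (374.0−271.4)·(150−101)/(402.1−271.4) = 101 + 102.6·49/130.7 ≈ 139.47, so AQI = 139.
PM2.5: row 93.85–144.68 (AQI 101–150). (150−101)·(106.55−93.85)/(144.68−93.85) + 101 = 49·12.70/50.83 + 101 ≈ 113.24 → 113.
SO₂: 180.5 lies in 138.3–205.0, so I_lo=101, I_hi=150, C_lo=138.3, C_hi=205.0.
(150−101)/(205.0−138.3) × (180.5−138.3) + 101 = 49/66.7 × 42.2 + 101 ≈ 132.00 → 132.
Sub-indices: NO₂→8, PM10→139, PM2.5→113, SO₂→132. Overall AQI = max = 139; dominant pollutant is PM10.

139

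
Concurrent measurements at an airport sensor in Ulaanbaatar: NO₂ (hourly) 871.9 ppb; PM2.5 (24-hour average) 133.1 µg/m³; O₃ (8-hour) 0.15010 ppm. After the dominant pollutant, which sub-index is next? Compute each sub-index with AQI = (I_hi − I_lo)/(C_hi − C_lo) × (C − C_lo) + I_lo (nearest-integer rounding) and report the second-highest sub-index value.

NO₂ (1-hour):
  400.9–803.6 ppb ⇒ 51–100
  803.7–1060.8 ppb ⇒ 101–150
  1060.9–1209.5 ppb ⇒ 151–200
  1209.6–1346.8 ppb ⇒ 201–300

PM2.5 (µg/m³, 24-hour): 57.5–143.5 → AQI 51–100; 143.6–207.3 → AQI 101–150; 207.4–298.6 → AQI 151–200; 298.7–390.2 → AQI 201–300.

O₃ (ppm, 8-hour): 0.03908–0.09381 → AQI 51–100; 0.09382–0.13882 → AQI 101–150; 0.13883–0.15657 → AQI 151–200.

NO₂: 871.9 lies in 803.7–1060.8, so I_lo=101, I_hi=150, C_lo=803.7, C_hi=1060.8.
(150−101)/(1060.8−803.7) × (871.9−803.7) + 101 = 49/257.1 × 68.2 + 101 ≈ 114.00 → 114.
PM2.5: 133.1 lies in 57.5–143.5, so I_lo=51, I_hi=100, C_lo=57.5, C_hi=143.5.
(100−51)/(143.5−57.5) × (133.1−57.5) + 51 = 49/86.0 × 75.6 + 51 ≈ 94.07 → 94.
O₃: row 0.13883–0.15657 (AQI 151–200). (200−151)·(0.15010−0.13883)/(0.15657−0.13883) + 151 = 49·0.01127/0.01774 + 151 ≈ 182.13 → 182.
Sub-indices: NO₂→114, PM2.5→94, O₃→182. Ranked high→low: 182, 114, 94. Second-highest sub-index = 114.

114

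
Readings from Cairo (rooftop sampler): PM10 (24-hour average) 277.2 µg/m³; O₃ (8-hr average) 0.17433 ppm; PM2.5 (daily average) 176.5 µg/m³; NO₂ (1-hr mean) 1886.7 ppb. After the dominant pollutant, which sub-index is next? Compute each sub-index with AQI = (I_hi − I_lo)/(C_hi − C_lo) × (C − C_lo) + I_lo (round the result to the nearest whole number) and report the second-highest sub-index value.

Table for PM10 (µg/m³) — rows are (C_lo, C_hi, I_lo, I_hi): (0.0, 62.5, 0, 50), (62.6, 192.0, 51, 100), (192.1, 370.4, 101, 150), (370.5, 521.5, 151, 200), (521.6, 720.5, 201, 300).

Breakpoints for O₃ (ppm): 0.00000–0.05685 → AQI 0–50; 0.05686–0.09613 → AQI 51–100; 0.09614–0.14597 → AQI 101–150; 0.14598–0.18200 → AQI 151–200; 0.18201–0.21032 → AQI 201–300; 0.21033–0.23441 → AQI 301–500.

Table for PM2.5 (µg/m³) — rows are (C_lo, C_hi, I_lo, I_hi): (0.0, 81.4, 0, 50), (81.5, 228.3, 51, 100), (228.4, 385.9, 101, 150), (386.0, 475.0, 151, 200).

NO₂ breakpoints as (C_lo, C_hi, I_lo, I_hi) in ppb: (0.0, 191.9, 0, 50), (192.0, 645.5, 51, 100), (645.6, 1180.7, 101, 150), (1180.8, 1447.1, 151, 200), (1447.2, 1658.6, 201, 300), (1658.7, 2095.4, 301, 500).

190

PM10: row 192.1–370.4 (AQI 101–150). (150−101)·(277.2−192.1)/(370.4−192.1) + 101 = 49·85.1/178.3 + 101 ≈ 124.39 → 124.
O₃: 0.17433 lies in 0.14598–0.18200, so I_lo=151, I_hi=200, C_lo=0.14598, C_hi=0.18200.
(200−151)/(0.18200−0.14598) × (0.17433−0.14598) + 151 = 49/0.03602 × 0.02835 + 151 ≈ 189.57 → 190.
PM2.5 176.5: bracket 81.5–228.3 → index 51–100; slope 49/146.8, offset 95.0.
AQI = 51 + 49/146.8·95.0 ≈ 82.71 ⇒ 83.
NO₂: 1886.7 lies in 1658.7–2095.4, so I_lo=301, I_hi=500, C_lo=1658.7, C_hi=2095.4.
(500−301)/(2095.4−1658.7) × (1886.7−1658.7) + 301 = 199/436.7 × 228.0 + 301 ≈ 404.90 → 405.
Sub-indices: PM10→124, O₃→190, PM2.5→83, NO₂→405. Ranked high→low: 405, 190, 124, 83. Second-highest sub-index = 190.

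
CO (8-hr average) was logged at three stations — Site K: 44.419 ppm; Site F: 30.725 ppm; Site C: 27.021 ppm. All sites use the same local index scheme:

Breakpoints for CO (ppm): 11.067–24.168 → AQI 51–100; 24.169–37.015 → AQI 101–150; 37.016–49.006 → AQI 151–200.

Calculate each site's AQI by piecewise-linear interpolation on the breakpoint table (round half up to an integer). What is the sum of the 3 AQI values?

419

Site K: 44.419 ∈ [37.016, 49.006] ↔ index [151, 200].
151 + (44.419−37.016)·(200−151)/(49.006−37.016) = 151 + 7.403·49/11.990 ≈ 181.25, so AQI = 181.
Site F: 30.725 ∈ [24.169, 37.015] ↔ index [101, 150].
101 + (30.725−24.169)·(150−101)/(37.015−24.169) = 101 + 6.556·49/12.846 ≈ 126.01, so AQI = 126.
Site C 27.021: bracket 24.169–37.015 → index 101–150; slope 49/12.846, offset 2.852.
AQI = 101 + 49/12.846·2.852 ≈ 111.88 ⇒ 112.
AQIs: Site K=181, Site F=126, Site C=112. Sum = 181 + 126 + 112 = 419.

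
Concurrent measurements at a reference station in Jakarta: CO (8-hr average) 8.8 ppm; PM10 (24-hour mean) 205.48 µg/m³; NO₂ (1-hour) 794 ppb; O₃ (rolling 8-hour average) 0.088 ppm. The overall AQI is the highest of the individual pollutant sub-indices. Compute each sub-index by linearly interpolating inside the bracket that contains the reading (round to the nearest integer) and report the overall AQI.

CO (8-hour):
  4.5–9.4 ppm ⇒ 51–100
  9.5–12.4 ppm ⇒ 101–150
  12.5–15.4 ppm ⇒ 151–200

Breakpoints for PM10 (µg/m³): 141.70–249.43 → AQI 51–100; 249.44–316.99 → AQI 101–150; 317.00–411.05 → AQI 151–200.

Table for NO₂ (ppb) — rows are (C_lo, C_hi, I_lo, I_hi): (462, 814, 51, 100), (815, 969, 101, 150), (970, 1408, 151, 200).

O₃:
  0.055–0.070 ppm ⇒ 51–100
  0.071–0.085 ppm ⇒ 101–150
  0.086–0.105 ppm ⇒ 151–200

156

CO 8.8: bracket 4.5–9.4 → index 51–100; slope 49/4.9, offset 4.3.
AQI = 51 + 49/4.9·4.3 ≈ 94.00 ⇒ 94.
PM10: row 141.70–249.43 (AQI 51–100). (100−51)·(205.48−141.70)/(249.43−141.70) + 51 = 49·63.78/107.73 + 51 ≈ 80.01 → 80.
NO₂: 794 ∈ [462, 814] ↔ index [51, 100].
51 + (794−462)·(100−51)/(814−462) = 51 + 332·49/352 ≈ 97.22, so AQI = 97.
O₃: 0.088 ∈ [0.086, 0.105] ↔ index [151, 200].
151 + (0.088−0.086)·(200−151)/(0.105−0.086) = 151 + 0.002·49/0.019 ≈ 156.16, so AQI = 156.
Sub-indices: CO→94, PM10→80, NO₂→97, O₃→156. Overall AQI = max = 156; dominant pollutant is O₃.
AQI 156: Unhealthy.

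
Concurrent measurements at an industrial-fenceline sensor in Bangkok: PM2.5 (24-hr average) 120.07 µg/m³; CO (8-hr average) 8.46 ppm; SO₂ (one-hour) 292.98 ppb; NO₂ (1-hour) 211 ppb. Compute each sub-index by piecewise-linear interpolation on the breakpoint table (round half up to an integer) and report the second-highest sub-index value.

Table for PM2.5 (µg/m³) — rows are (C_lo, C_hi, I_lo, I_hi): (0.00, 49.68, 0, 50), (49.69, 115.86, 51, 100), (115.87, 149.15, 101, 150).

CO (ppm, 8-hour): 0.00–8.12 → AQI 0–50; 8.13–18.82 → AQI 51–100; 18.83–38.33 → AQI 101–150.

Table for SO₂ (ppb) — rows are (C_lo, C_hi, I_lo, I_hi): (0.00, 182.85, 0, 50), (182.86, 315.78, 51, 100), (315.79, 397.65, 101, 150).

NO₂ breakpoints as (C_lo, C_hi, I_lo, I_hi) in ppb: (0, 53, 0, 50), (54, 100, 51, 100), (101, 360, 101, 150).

107

PM2.5: 120.07 ∈ [115.87, 149.15] ↔ index [101, 150].
101 + (120.07−115.87)·(150−101)/(149.15−115.87) = 101 + 4.20·49/33.28 ≈ 107.18, so AQI = 107.
CO: row 8.13–18.82 (AQI 51–100). (100−51)·(8.46−8.13)/(18.82−8.13) + 51 = 49·0.33/10.69 + 51 ≈ 52.51 → 53.
SO₂ 292.98: bracket 182.86–315.78 → index 51–100; slope 49/132.92, offset 110.12.
AQI = 51 + 49/132.92·110.12 ≈ 91.59 ⇒ 92.
NO₂: 211 ∈ [101, 360] ↔ index [101, 150].
101 + (211−101)·(150−101)/(360−101) = 101 + 110·49/259 ≈ 121.81, so AQI = 122.
Sub-indices: PM2.5→107, CO→53, SO₂→92, NO₂→122. Ranked high→low: 122, 107, 92, 53. Second-highest sub-index = 107.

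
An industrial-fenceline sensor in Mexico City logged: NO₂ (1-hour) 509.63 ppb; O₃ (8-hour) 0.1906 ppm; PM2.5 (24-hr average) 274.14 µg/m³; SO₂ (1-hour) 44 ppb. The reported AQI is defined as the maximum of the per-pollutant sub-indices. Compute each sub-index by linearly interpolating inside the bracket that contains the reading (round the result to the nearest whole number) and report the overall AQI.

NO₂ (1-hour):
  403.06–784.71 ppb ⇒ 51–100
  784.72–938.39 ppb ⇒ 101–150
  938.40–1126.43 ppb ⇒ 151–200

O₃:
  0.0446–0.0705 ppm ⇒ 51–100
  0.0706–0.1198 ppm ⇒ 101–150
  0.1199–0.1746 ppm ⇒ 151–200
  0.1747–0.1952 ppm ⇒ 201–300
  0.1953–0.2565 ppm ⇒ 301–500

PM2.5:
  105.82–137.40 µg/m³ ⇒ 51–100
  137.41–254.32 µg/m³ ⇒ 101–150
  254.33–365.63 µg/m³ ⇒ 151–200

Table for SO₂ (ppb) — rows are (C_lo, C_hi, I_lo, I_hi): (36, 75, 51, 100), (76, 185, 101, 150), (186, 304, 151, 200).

278

NO₂ 509.63: bracket 403.06–784.71 → index 51–100; slope 49/381.65, offset 106.57.
AQI = 51 + 49/381.65·106.57 ≈ 64.68 ⇒ 65.
O₃: 0.1906 ∈ [0.1747, 0.1952] ↔ index [201, 300].
201 + (0.1906−0.1747)·(300−201)/(0.1952−0.1747) = 201 + 0.0159·99/0.0205 ≈ 277.79, so AQI = 278.
PM2.5: 274.14 lies in 254.33–365.63, so I_lo=151, I_hi=200, C_lo=254.33, C_hi=365.63.
(200−151)/(365.63−254.33) × (274.14−254.33) + 151 = 49/111.30 × 19.81 + 151 ≈ 159.72 → 160.
SO₂: row 36–75 (AQI 51–100). (100−51)·(44−36)/(75−36) + 51 = 49·8/39 + 51 ≈ 61.05 → 61.
Sub-indices: NO₂→65, O₃→278, PM2.5→160, SO₂→61. Overall AQI = max = 278; dominant pollutant is O₃.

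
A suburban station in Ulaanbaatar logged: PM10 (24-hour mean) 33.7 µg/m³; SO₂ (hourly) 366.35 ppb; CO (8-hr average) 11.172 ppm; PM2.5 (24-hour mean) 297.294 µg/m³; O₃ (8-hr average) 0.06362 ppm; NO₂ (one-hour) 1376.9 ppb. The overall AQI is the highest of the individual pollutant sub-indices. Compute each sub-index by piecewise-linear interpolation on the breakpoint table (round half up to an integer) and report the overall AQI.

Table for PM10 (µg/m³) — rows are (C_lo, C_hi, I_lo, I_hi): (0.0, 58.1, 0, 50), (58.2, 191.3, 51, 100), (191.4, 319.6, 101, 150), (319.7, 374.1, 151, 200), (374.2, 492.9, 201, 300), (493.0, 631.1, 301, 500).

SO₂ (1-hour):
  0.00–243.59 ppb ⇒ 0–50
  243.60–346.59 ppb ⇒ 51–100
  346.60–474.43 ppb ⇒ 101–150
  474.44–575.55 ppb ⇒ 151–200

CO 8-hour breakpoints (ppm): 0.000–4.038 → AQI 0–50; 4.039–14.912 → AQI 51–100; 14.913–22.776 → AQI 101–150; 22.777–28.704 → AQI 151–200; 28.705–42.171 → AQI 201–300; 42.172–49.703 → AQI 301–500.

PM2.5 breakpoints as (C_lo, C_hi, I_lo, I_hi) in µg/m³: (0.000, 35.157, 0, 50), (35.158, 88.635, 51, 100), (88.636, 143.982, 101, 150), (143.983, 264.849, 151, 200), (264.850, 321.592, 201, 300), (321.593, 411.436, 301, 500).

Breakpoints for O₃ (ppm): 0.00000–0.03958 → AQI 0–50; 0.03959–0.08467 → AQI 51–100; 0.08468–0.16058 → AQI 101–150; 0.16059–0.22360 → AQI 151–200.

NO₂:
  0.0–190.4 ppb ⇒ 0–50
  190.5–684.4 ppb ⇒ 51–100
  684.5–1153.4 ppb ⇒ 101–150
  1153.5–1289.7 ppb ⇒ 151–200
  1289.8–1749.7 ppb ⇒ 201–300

PM10: 33.7 lies in 0.0–58.1, so I_lo=0, I_hi=50, C_lo=0.0, C_hi=58.1.
(50−0)/(58.1−0.0) × (33.7−0.0) + 0 = 50/58.1 × 33.7 + 0 ≈ 29.00 → 29.
SO₂: row 346.60–474.43 (AQI 101–150). (150−101)·(366.35−346.60)/(474.43−346.60) + 101 = 49·19.75/127.83 + 101 ≈ 108.57 → 109.
CO 11.172: bracket 4.039–14.912 → index 51–100; slope 49/10.873, offset 7.133.
AQI = 51 + 49/10.873·7.133 ≈ 83.15 ⇒ 83.
PM2.5: 297.294 lies in 264.850–321.592, so I_lo=201, I_hi=300, C_lo=264.850, C_hi=321.592.
(300−201)/(321.592−264.850) × (297.294−264.850) + 201 = 99/56.742 × 32.444 + 201 ≈ 257.61 → 258.
O₃ 0.06362: bracket 0.03959–0.08467 → index 51–100; slope 49/0.04508, offset 0.02403.
AQI = 51 + 49/0.04508·0.02403 ≈ 77.12 ⇒ 77.
NO₂: row 1289.8–1749.7 (AQI 201–300). (300−201)·(1376.9−1289.8)/(1749.7−1289.8) + 201 = 99·87.1/459.9 + 201 ≈ 219.75 → 220.
Sub-indices: PM10→29, SO₂→109, CO→83, PM2.5→258, O₃→77, NO₂→220. Overall AQI = max = 258; dominant pollutant is PM2.5.

258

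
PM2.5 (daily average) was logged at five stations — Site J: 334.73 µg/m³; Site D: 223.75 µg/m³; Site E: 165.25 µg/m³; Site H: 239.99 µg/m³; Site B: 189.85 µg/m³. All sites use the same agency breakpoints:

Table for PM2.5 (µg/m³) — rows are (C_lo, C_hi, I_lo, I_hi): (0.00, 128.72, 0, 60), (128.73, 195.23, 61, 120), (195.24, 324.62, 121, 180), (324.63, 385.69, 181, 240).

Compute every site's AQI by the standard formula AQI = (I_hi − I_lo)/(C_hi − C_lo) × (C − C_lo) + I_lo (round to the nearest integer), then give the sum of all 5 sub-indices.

674

Site J: row 324.63–385.69 (AQI 181–240). (240−181)·(334.73−324.63)/(385.69−324.63) + 181 = 59·10.10/61.06 + 181 ≈ 190.76 → 191.
Site D: 223.75 lies in 195.24–324.62, so I_lo=121, I_hi=180, C_lo=195.24, C_hi=324.62.
(180−121)/(324.62−195.24) × (223.75−195.24) + 121 = 59/129.38 × 28.51 + 121 ≈ 134.00 → 134.
Site E: 165.25 ∈ [128.73, 195.23] ↔ index [61, 120].
61 + (165.25−128.73)·(120−61)/(195.23−128.73) = 61 + 36.52·59/66.50 ≈ 93.40, so AQI = 93.
Site H 239.99: bracket 195.24–324.62 → index 121–180; slope 59/129.38, offset 44.75.
AQI = 121 + 59/129.38·44.75 ≈ 141.41 ⇒ 141.
Site B: 189.85 ∈ [128.73, 195.23] ↔ index [61, 120].
61 + (189.85−128.73)·(120−61)/(195.23−128.73) = 61 + 61.12·59/66.50 ≈ 115.23, so AQI = 115.
AQIs: Site J=191, Site D=134, Site E=93, Site H=141, Site B=115. Sum = 191 + 134 + 93 + 141 + 115 = 674.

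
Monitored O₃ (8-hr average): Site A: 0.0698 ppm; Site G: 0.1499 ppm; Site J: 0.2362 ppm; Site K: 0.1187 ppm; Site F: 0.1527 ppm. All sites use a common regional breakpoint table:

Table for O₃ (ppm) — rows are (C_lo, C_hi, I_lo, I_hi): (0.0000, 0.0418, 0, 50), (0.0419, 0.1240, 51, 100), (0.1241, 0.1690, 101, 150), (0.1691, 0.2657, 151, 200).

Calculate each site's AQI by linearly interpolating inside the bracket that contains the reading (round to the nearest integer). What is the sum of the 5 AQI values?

611

Site A: 0.0698 ∈ [0.0419, 0.1240] ↔ index [51, 100].
51 + (0.0698−0.0419)·(100−51)/(0.1240−0.0419) = 51 + 0.0279·49/0.0821 ≈ 67.65, so AQI = 68.
Site G: row 0.1241–0.1690 (AQI 101–150). (150−101)·(0.1499−0.1241)/(0.1690−0.1241) + 101 = 49·0.0258/0.0449 + 101 ≈ 129.16 → 129.
Site J: 0.2362 lies in 0.1691–0.2657, so I_lo=151, I_hi=200, C_lo=0.1691, C_hi=0.2657.
(200−151)/(0.2657−0.1691) × (0.2362−0.1691) + 151 = 49/0.0966 × 0.0671 + 151 ≈ 185.04 → 185.
Site K: row 0.0419–0.1240 (AQI 51–100). (100−51)·(0.1187−0.0419)/(0.1240−0.0419) + 51 = 49·0.0768/0.0821 + 51 ≈ 96.84 → 97.
Site F: 0.1527 lies in 0.1241–0.1690, so I_lo=101, I_hi=150, C_lo=0.1241, C_hi=0.1690.
(150−101)/(0.1690−0.1241) × (0.1527−0.1241) + 101 = 49/0.0449 × 0.0286 + 101 ≈ 132.21 → 132.
AQIs: Site A=68, Site G=129, Site J=185, Site K=97, Site F=132. Sum = 68 + 129 + 185 + 97 + 132 = 611.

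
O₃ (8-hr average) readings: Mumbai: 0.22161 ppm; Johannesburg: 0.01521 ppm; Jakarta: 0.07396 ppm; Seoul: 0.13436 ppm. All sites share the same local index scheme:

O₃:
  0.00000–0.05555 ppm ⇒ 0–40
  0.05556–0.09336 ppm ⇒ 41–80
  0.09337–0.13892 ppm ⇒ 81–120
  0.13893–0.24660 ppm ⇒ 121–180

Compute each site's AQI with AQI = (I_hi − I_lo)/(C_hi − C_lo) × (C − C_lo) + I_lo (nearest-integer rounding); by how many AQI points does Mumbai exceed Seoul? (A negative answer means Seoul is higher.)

50

Mumbai: 0.22161 lies in 0.13893–0.24660, so I_lo=121, I_hi=180, C_lo=0.13893, C_hi=0.24660.
(180−121)/(0.24660−0.13893) × (0.22161−0.13893) + 121 = 59/0.10767 × 0.08268 + 121 ≈ 166.31 → 166.
Johannesburg: 0.01521 lies in 0.00000–0.05555, so I_lo=0, I_hi=40, C_lo=0.00000, C_hi=0.05555.
(40−0)/(0.05555−0.00000) × (0.01521−0.00000) + 0 = 40/0.05555 × 0.01521 + 0 ≈ 10.95 → 11.
Jakarta: row 0.05556–0.09336 (AQI 41–80). (80−41)·(0.07396−0.05556)/(0.09336−0.05556) + 41 = 39·0.01840/0.03780 + 41 ≈ 59.98 → 60.
Seoul: 0.13436 lies in 0.09337–0.13892, so I_lo=81, I_hi=120, C_lo=0.09337, C_hi=0.13892.
(120−81)/(0.13892−0.09337) × (0.13436−0.09337) + 81 = 39/0.04555 × 0.04099 + 81 ≈ 116.10 → 116.
AQIs: Mumbai=166, Johannesburg=11, Jakarta=60, Seoul=116. Mumbai (166) − Seoul (116) = 50.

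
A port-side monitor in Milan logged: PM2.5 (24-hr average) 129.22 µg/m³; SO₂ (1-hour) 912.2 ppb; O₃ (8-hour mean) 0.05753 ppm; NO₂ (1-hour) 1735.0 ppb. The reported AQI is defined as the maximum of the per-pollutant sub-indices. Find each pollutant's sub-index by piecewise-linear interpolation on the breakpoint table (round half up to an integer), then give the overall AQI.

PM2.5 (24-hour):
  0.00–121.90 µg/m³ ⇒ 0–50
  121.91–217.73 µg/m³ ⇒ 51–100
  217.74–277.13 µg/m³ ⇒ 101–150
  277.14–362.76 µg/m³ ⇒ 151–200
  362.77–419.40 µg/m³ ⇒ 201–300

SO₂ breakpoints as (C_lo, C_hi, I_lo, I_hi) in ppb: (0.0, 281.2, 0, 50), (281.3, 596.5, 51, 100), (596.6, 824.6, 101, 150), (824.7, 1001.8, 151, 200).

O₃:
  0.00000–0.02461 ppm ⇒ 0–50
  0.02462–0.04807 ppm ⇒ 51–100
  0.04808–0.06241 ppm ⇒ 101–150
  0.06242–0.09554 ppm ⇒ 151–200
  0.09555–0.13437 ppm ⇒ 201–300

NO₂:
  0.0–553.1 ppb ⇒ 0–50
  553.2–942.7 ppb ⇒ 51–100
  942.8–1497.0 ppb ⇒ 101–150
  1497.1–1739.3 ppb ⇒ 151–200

PM2.5 129.22: bracket 121.91–217.73 → index 51–100; slope 49/95.82, offset 7.31.
AQI = 51 + 49/95.82·7.31 ≈ 54.74 ⇒ 55.
SO₂ 912.2: bracket 824.7–1001.8 → index 151–200; slope 49/177.1, offset 87.5.
AQI = 151 + 49/177.1·87.5 ≈ 175.21 ⇒ 175.
O₃: row 0.04808–0.06241 (AQI 101–150). (150−101)·(0.05753−0.04808)/(0.06241−0.04808) + 101 = 49·0.00945/0.01433 + 101 ≈ 133.31 → 133.
NO₂: 1735.0 ∈ [1497.1, 1739.3] ↔ index [151, 200].
151 + (1735.0−1497.1)·(200−151)/(1739.3−1497.1) = 151 + 237.9·49/242.2 ≈ 199.13, so AQI = 199.
Sub-indices: PM2.5→55, SO₂→175, O₃→133, NO₂→199. Overall AQI = max = 199; dominant pollutant is NO₂.

199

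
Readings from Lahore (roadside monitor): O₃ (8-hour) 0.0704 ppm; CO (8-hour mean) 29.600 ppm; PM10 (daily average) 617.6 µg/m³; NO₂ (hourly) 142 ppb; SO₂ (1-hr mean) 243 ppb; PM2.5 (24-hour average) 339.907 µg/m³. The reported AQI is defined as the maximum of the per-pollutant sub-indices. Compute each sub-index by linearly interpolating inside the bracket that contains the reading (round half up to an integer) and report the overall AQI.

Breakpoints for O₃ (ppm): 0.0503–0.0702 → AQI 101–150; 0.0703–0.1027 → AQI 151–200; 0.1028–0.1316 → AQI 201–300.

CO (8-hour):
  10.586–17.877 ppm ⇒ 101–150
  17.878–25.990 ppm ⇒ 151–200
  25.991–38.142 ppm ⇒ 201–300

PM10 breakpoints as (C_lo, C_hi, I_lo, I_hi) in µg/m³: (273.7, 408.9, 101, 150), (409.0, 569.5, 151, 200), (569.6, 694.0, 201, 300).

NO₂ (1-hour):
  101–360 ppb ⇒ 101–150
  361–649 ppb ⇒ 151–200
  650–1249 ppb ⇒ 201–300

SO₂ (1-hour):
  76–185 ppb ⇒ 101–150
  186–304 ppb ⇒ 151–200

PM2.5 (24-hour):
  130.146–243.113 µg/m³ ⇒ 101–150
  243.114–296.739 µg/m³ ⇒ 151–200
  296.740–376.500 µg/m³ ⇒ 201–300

O₃: 0.0704 lies in 0.0703–0.1027, so I_lo=151, I_hi=200, C_lo=0.0703, C_hi=0.1027.
(200−151)/(0.1027−0.0703) × (0.0704−0.0703) + 151 = 49/0.0324 × 0.0001 + 151 ≈ 151.15 → 151.
CO: 29.600 lies in 25.991–38.142, so I_lo=201, I_hi=300, C_lo=25.991, C_hi=38.142.
(300−201)/(38.142−25.991) × (29.600−25.991) + 201 = 99/12.151 × 3.609 + 201 ≈ 230.40 → 230.
PM10 617.6: bracket 569.6–694.0 → index 201–300; slope 99/124.4, offset 48.0.
AQI = 201 + 99/124.4·48.0 ≈ 239.20 ⇒ 239.
NO₂: 142 lies in 101–360, so I_lo=101, I_hi=150, C_lo=101, C_hi=360.
(150−101)/(360−101) × (142−101) + 101 = 49/259 × 41 + 101 ≈ 108.76 → 109.
SO₂: 243 lies in 186–304, so I_lo=151, I_hi=200, C_lo=186, C_hi=304.
(200−151)/(304−186) × (243−186) + 151 = 49/118 × 57 + 151 ≈ 174.67 → 175.
PM2.5 339.907: bracket 296.740–376.500 → index 201–300; slope 99/79.760, offset 43.167.
AQI = 201 + 99/79.760·43.167 ≈ 254.58 ⇒ 255.
Sub-indices: O₃→151, CO→230, PM10→239, NO₂→109, SO₂→175, PM2.5→255. Overall AQI = max = 255; dominant pollutant is PM2.5.
AQI 255: Very Unhealthy.

255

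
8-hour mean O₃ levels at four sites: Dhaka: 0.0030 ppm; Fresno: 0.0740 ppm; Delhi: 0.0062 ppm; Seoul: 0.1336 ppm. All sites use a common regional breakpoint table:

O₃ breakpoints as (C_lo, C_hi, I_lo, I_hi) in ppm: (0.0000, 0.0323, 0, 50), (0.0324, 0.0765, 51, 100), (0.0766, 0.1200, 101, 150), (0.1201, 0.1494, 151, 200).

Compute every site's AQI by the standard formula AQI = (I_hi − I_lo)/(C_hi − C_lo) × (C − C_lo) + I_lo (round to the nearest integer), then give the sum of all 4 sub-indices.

Dhaka: 0.0030 lies in 0.0000–0.0323, so I_lo=0, I_hi=50, C_lo=0.0000, C_hi=0.0323.
(50−0)/(0.0323−0.0000) × (0.0030−0.0000) + 0 = 50/0.0323 × 0.0030 + 0 ≈ 4.64 → 5.
Fresno: 0.0740 lies in 0.0324–0.0765, so I_lo=51, I_hi=100, C_lo=0.0324, C_hi=0.0765.
(100−51)/(0.0765−0.0324) × (0.0740−0.0324) + 51 = 49/0.0441 × 0.0416 + 51 ≈ 97.22 → 97.
Delhi 0.0062: bracket 0.0000–0.0323 → index 0–50; slope 50/0.0323, offset 0.0062.
AQI = 0 + 50/0.0323·0.0062 ≈ 9.60 ⇒ 10.
Seoul: 0.1336 lies in 0.1201–0.1494, so I_lo=151, I_hi=200, C_lo=0.1201, C_hi=0.1494.
(200−151)/(0.1494−0.1201) × (0.1336−0.1201) + 151 = 49/0.0293 × 0.0135 + 151 ≈ 173.58 → 174.
AQIs: Dhaka=5, Fresno=97, Delhi=10, Seoul=174. Sum = 5 + 97 + 10 + 174 = 286.

286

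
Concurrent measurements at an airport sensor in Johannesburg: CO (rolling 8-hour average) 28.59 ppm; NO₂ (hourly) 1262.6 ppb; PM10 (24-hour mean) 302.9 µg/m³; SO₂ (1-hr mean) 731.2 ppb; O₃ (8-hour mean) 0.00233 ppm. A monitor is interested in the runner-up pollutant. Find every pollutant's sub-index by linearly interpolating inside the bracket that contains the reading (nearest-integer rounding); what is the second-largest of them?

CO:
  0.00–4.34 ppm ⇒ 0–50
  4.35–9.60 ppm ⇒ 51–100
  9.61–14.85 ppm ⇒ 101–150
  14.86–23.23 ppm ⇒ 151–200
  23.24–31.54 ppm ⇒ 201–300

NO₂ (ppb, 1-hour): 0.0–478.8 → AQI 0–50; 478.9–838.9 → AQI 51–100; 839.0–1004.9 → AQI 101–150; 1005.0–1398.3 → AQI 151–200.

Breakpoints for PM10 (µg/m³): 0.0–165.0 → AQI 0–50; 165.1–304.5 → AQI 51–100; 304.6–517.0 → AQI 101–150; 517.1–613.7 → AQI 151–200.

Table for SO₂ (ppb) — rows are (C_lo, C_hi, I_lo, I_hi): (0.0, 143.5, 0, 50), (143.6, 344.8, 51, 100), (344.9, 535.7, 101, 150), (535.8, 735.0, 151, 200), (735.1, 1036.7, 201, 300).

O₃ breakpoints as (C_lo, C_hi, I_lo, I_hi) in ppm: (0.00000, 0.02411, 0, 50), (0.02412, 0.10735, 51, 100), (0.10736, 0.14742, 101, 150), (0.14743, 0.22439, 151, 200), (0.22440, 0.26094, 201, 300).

199

CO 28.59: bracket 23.24–31.54 → index 201–300; slope 99/8.30, offset 5.35.
AQI = 201 + 99/8.30·5.35 ≈ 264.81 ⇒ 265.
NO₂: row 1005.0–1398.3 (AQI 151–200). (200−151)·(1262.6−1005.0)/(1398.3−1005.0) + 151 = 49·257.6/393.3 + 151 ≈ 183.09 → 183.
PM10: row 165.1–304.5 (AQI 51–100). (100−51)·(302.9−165.1)/(304.5−165.1) + 51 = 49·137.8/139.4 + 51 ≈ 99.44 → 99.
SO₂: 731.2 ∈ [535.8, 735.0] ↔ index [151, 200].
151 + (731.2−535.8)·(200−151)/(735.0−535.8) = 151 + 195.4·49/199.2 ≈ 199.07, so AQI = 199.
O₃: row 0.00000–0.02411 (AQI 0–50). (50−0)·(0.00233−0.00000)/(0.02411−0.00000) + 0 = 50·0.00233/0.02411 + 0 ≈ 4.83 → 5.
Sub-indices: CO→265, NO₂→183, PM10→99, SO₂→199, O₃→5. Ranked high→low: 265, 199, 183, 99, 5. Second-highest sub-index = 199.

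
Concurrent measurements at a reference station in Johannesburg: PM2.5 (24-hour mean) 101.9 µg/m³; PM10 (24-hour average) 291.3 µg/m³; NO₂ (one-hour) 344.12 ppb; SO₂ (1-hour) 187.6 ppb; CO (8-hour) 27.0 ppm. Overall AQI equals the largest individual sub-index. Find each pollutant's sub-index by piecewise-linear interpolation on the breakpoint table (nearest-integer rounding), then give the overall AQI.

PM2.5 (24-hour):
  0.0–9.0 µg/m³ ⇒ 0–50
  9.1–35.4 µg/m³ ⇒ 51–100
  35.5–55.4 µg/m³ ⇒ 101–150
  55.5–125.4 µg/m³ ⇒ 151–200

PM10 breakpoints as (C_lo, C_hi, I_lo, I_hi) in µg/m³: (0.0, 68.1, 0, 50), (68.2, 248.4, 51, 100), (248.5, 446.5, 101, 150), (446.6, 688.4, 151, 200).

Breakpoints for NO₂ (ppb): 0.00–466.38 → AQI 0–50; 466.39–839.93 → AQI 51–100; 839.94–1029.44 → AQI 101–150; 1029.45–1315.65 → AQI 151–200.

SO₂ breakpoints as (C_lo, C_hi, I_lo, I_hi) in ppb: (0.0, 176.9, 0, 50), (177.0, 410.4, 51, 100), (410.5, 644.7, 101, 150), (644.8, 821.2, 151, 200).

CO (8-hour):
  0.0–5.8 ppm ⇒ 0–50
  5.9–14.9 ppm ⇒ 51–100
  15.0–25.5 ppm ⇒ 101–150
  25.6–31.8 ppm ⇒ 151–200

184

PM2.5: 101.9 ∈ [55.5, 125.4] ↔ index [151, 200].
151 + (101.9−55.5)·(200−151)/(125.4−55.5) = 151 + 46.4·49/69.9 ≈ 183.53, so AQI = 184.
PM10 291.3: bracket 248.5–446.5 → index 101–150; slope 49/198.0, offset 42.8.
AQI = 101 + 49/198.0·42.8 ≈ 111.59 ⇒ 112.
NO₂: row 0.00–466.38 (AQI 0–50). (50−0)·(344.12−0.00)/(466.38−0.00) + 0 = 50·344.12/466.38 + 0 ≈ 36.89 → 37.
SO₂: 187.6 ∈ [177.0, 410.4] ↔ index [51, 100].
51 + (187.6−177.0)·(100−51)/(410.4−177.0) = 51 + 10.6·49/233.4 ≈ 53.23, so AQI = 53.
CO: 27.0 lies in 25.6–31.8, so I_lo=151, I_hi=200, C_lo=25.6, C_hi=31.8.
(200−151)/(31.8−25.6) × (27.0−25.6) + 151 = 49/6.2 × 1.4 + 151 ≈ 162.06 → 162.
Sub-indices: PM2.5→184, PM10→112, NO₂→37, SO₂→53, CO→162. Overall AQI = max = 184; dominant pollutant is PM2.5.
AQI 184: Unhealthy.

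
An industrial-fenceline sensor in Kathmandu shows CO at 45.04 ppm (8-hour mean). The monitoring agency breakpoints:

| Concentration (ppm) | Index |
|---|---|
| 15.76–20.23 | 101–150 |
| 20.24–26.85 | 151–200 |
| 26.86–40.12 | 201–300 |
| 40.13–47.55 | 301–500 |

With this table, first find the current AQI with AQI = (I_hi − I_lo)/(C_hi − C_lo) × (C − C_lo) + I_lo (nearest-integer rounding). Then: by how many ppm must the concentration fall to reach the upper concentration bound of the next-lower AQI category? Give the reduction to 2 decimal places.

4.92

CO: 45.04 ∈ [40.13, 47.55] ↔ index [301, 500].
301 + (45.04−40.13)·(500−301)/(47.55−40.13) = 301 + 4.91·199/7.42 ≈ 432.68, so AQI = 433.
Current AQI 433 is in the Hazardous range (301–500). The next-lower category tops out at AQI 300, whose upper concentration bound is 40.12 ppm.
Reduction needed = 45.04 − 40.12 = 4.92 ppm.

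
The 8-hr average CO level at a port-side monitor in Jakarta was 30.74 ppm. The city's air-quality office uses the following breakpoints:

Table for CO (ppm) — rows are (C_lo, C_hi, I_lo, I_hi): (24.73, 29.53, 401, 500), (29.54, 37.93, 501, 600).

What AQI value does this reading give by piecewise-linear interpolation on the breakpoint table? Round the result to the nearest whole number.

CO 30.74: bracket 29.54–37.93 → index 501–600; slope 99/8.39, offset 1.20.
AQI = 501 + 99/8.39·1.20 ≈ 515.16 ⇒ 515.

515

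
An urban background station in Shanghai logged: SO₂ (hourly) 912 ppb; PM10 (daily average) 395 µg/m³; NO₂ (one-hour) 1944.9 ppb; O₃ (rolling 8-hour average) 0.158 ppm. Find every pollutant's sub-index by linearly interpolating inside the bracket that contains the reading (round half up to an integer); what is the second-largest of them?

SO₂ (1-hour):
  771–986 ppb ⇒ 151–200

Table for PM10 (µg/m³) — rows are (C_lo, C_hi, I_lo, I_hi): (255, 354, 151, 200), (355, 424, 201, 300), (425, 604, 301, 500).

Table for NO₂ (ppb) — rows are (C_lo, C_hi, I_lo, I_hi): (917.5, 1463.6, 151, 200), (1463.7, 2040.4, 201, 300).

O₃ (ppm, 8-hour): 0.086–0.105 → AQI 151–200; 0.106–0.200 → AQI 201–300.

SO₂: row 771–986 (AQI 151–200). (200−151)·(912−771)/(986−771) + 151 = 49·141/215 + 151 ≈ 183.13 → 183.
PM10: 395 lies in 355–424, so I_lo=201, I_hi=300, C_lo=355, C_hi=424.
(300−201)/(424−355) × (395−355) + 201 = 99/69 × 40 + 201 ≈ 258.39 → 258.
NO₂: row 1463.7–2040.4 (AQI 201–300). (300−201)·(1944.9−1463.7)/(2040.4−1463.7) + 201 = 99·481.2/576.7 + 201 ≈ 283.61 → 284.
O₃: 0.158 lies in 0.106–0.200, so I_lo=201, I_hi=300, C_lo=0.106, C_hi=0.200.
(300−201)/(0.200−0.106) × (0.158−0.106) + 201 = 99/0.094 × 0.052 + 201 ≈ 255.77 → 256.
Sub-indices: SO₂→183, PM10→258, NO₂→284, O₃→256. Ranked high→low: 284, 258, 256, 183. Second-highest sub-index = 258.

258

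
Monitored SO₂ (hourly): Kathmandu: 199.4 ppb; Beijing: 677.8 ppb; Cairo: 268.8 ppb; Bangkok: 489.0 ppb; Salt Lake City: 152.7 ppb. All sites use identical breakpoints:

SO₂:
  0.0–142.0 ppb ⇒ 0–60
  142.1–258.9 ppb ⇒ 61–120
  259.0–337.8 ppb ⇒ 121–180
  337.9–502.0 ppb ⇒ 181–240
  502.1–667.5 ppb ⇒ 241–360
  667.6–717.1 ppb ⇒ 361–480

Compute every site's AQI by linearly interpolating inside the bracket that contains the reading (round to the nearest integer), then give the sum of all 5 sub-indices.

905

Kathmandu: 199.4 ∈ [142.1, 258.9] ↔ index [61, 120].
61 + (199.4−142.1)·(120−61)/(258.9−142.1) = 61 + 57.3·59/116.8 ≈ 89.94, so AQI = 90.
Beijing: 677.8 ∈ [667.6, 717.1] ↔ index [361, 480].
361 + (677.8−667.6)·(480−361)/(717.1−667.6) = 361 + 10.2·119/49.5 ≈ 385.52, so AQI = 386.
Cairo: row 259.0–337.8 (AQI 121–180). (180−121)·(268.8−259.0)/(337.8−259.0) + 121 = 59·9.8/78.8 + 121 ≈ 128.34 → 128.
Bangkok: 489.0 lies in 337.9–502.0, so I_lo=181, I_hi=240, C_lo=337.9, C_hi=502.0.
(240−181)/(502.0−337.9) × (489.0−337.9) + 181 = 59/164.1 × 151.1 + 181 ≈ 235.33 → 235.
Salt Lake City 152.7: bracket 142.1–258.9 → index 61–120; slope 59/116.8, offset 10.6.
AQI = 61 + 59/116.8·10.6 ≈ 66.35 ⇒ 66.
AQIs: Kathmandu=90, Beijing=386, Cairo=128, Bangkok=235, Salt Lake City=66. Sum = 90 + 386 + 128 + 235 + 66 = 905.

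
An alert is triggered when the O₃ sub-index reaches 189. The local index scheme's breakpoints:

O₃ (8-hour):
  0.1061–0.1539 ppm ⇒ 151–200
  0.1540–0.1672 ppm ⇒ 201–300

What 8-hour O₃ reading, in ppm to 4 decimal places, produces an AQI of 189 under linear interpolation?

AQI 189 lies in the 151–200 band, which corresponds to 0.1061–0.1539 ppm.
C = 0.1061 + (189−151)×(0.1539−0.1061)/(200−151) = 0.1061 + 38×0.0478/49 ≈ 0.143169 ppm → 0.1432 ppm to 4 dp.

0.1432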